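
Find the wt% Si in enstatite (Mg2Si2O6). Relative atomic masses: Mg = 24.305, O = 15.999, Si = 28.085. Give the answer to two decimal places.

M(Mg2Si2O6) = 200.774 g/mol.
Si contributes 2 × 28.085 = 56.170 g per mole.
56.170/200.774 = 0.2798 → 27.98%.

27.98 mass %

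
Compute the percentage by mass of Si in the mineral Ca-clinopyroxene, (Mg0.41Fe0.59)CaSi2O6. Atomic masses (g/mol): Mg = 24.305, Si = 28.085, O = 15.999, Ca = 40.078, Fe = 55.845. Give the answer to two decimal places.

23.89 wt%

Formula mass = 0.41×24.305 + 0.59×55.845 + 1×40.078 + 2×28.085 + 6×15.999 = 235.156 g/mol, of which 56.170 g is Si.
So Si makes up 56.170/235.156 = 0.2389 of the mass, i.e. 23.89%.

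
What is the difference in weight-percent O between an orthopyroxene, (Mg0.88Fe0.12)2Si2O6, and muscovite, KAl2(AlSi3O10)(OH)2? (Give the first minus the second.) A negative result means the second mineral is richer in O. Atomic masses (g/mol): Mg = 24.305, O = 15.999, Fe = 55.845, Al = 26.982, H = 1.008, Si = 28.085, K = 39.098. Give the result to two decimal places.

First mineral: 95.994 g O in 208.344 g formula = 46.07 wt% O.
Second mineral: 191.988 g O in 398.303 g formula = 48.20 wt% O.
46.07% − 48.20% gives a difference of -2.13 percentage points.

-2.13 percentage points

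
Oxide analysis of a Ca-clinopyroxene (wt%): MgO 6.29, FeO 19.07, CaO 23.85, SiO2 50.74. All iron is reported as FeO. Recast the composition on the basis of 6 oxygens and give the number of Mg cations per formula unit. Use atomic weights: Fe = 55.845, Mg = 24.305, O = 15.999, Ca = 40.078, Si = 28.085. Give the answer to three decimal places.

MgO: 6.29/40.304 = 0.15606 mol → 0.15606 mol Mg, 0.15606 mol O.
FeO: 19.07/71.844 = 0.26544 mol → 0.26544 mol Fe, 0.26544 mol O.
CaO: 23.85/56.077 = 0.42531 mol → 0.42531 mol Ca, 0.42531 mol O.
SiO2: 50.74/60.083 = 0.84450 mol → 0.84450 mol Si, 1.68900 mol O.
Total oxygen = 2.53581 mol. Normalization factor = 6/2.53581 = 2.36611.
Mg per 6 O = 0.15606 × 2.36611 = 0.369.

0.369 Mg apfu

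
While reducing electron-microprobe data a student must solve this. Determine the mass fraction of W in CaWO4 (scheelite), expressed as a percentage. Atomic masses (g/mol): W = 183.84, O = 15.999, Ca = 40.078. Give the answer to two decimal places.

Molar mass of CaWO4: 1·40.078 + 1·183.84 + 4·15.999 = 287.914 g/mol.
Mass of W per formula unit: 1 × 183.84 = 183.840 g.
Weight fraction W = 183.840 / 287.914 = 0.6385.

63.85 wt%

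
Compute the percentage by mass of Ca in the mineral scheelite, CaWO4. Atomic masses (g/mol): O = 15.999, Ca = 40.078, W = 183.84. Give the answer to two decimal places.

M(CaWO4) = 287.914 g/mol.
Ca contributes 1 × 40.078 = 40.078 g per mole.
40.078/287.914 = 0.1392 → 13.92%.

13.92 mass %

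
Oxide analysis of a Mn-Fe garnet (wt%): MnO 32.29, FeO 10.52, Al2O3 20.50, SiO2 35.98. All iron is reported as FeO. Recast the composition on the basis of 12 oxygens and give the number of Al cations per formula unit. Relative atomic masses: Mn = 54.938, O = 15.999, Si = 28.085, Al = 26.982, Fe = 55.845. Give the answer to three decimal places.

2.009 Al apfu

32.29 wt% MnO ÷ 70.937 g/mol = 0.45519 mol, giving 0.45519 Mn and 0.45519 O.
10.52 wt% FeO ÷ 71.844 g/mol = 0.14643 mol, giving 0.14643 Fe and 0.14643 O.
20.50 wt% Al2O3 ÷ 101.961 g/mol = 0.20106 mol, giving 0.40212 Al and 0.60318 O.
35.98 wt% SiO2 ÷ 60.083 g/mol = 0.59884 mol, giving 0.59884 Si and 1.19768 O.
Oxygen sums to 2.40248; scaling by 12/2.40248 = 4.99484 puts the formula on 12 O.
Al: 0.40212 × 4.99484 = 2.009 atoms per formula unit.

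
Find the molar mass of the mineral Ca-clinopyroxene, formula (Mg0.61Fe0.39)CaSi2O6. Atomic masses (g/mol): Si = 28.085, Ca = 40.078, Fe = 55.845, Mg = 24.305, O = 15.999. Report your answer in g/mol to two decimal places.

228.85 g/mol

The formula mass is the sum 0.61×24.305 + 0.39×55.845 + 1×40.078 + 2×28.085 + 6×15.999.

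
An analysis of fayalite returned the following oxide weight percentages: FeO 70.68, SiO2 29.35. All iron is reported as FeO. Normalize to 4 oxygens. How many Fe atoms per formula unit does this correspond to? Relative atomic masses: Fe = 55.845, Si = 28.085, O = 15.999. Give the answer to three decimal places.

70.68 wt% FeO ÷ 71.844 g/mol = 0.98380 mol, giving 0.98380 Fe and 0.98380 O.
29.35 wt% SiO2 ÷ 60.083 g/mol = 0.48849 mol, giving 0.48849 Si and 0.97698 O.
Oxygen sums to 1.96078; scaling by 4/1.96078 = 2.04000 puts the formula on 4 O.
Fe: 0.98380 × 2.04000 = 2.007 atoms per formula unit.

2.007 Fe apfu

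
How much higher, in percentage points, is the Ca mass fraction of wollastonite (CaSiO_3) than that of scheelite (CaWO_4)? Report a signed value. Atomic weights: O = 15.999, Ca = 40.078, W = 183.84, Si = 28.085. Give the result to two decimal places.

Ca in CaSiO_3: molar mass 116.160 g/mol; 1×40.078 = 40.078 g → 34.50 wt%.
Ca in CaWO_4: molar mass 287.914 g/mol; 1×40.078 = 40.078 g → 13.92 wt%.
Difference = 34.50 − 13.92 = 20.58 percentage points.

20.58 percentage points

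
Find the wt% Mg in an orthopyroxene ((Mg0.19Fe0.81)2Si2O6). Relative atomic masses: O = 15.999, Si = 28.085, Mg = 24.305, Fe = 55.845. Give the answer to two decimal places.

Molar mass of (Mg0.19Fe0.81)2Si2O6: 0.38*24.305 + 1.62*55.845 + 2*28.085 + 6*15.999 = 251.869 g/mol.
Mass of Mg per formula unit: 0.38 × 24.305 = 9.236 g.
Weight fraction Mg = 9.236 / 251.869 = 0.0367.

3.67 weight percent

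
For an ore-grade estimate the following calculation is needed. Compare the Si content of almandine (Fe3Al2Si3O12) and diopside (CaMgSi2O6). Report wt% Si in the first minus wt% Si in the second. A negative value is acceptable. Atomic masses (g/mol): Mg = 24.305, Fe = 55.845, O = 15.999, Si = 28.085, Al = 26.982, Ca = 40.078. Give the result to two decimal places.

Si in Fe3Al2Si3O12: molar mass 497.742 g/mol; 3×28.085 = 84.255 g → 16.93 wt%.
Si in CaMgSi2O6: molar mass 216.547 g/mol; 2×28.085 = 56.170 g → 25.94 wt%.
Difference = 16.93 − 25.94 = -9.01 percentage points.

-9.01 percentage points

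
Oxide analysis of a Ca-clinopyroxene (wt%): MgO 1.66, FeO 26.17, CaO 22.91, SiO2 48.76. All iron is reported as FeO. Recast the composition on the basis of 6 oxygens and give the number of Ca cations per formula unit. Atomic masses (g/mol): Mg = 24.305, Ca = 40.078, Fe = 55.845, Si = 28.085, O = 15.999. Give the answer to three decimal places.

1.66 wt% MgO ÷ 40.304 g/mol = 0.04119 mol, giving 0.04119 Mg and 0.04119 O.
26.17 wt% FeO ÷ 71.844 g/mol = 0.36426 mol, giving 0.36426 Fe and 0.36426 O.
22.91 wt% CaO ÷ 56.077 g/mol = 0.40855 mol, giving 0.40855 Ca and 0.40855 O.
48.76 wt% SiO2 ÷ 60.083 g/mol = 0.81154 mol, giving 0.81154 Si and 1.62308 O.
Oxygen sums to 2.43708; scaling by 6/2.43708 = 2.46196 puts the formula on 6 O.
Ca: 0.40855 × 2.46196 = 1.006 atoms per formula unit.

1.006 Ca apfu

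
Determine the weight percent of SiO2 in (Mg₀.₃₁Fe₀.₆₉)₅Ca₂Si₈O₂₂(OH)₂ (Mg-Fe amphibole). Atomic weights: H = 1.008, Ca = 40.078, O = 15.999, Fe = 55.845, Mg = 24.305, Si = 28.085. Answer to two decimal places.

M((Mg₀.₃₁Fe₀.₆₉)₅Ca₂Si₈O₂₂(OH)₂) = 921.166 g/mol; M(SiO2) = 60.083 g/mol.
Moles SiO2 per formula unit = 8 Si ÷ 1 = 8.0000.
SiO2 fraction = (8.0000 × 60.083) / 921.166 = 480.664/921.166 = 0.5218.

52.18 wt%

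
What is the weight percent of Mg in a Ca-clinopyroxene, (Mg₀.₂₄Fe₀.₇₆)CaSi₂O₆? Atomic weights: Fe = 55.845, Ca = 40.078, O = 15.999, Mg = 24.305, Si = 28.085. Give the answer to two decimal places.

M((Mg₀.₂₄Fe₀.₇₆)CaSi₂O₆) = 240.517 g/mol.
Mg contributes 0.24 × 24.305 = 5.833 g per mole.
5.833/240.517 = 0.0243 → 2.43%.

2.43 mass %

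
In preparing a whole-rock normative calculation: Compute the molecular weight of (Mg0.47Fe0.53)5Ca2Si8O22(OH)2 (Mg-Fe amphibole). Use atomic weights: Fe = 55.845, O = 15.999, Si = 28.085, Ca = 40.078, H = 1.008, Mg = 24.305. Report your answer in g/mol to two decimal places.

895.93 g/mol

M = 2.35·24.305 + 2.65·55.845 + 2·40.078 + 8·28.085 + 24·15.999 + 2·1.008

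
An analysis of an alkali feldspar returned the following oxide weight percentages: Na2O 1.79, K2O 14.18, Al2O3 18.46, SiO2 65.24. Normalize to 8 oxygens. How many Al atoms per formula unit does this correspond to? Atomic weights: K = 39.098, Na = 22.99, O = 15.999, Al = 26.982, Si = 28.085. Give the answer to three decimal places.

1.001 Al apfu

Na2O (M=61.979): mol = 0.02888; Na = 0.05776, O = 0.02888.
K2O (M=94.195): mol = 0.15054; K = 0.30108, O = 0.15054.
Al2O3 (M=101.961): mol = 0.18105; Al = 0.36210, O = 0.54315.
SiO2 (M=60.083): mol = 1.08583; Si = 1.08583, O = 2.17166.
ΣO = 2.89423; factor = 8/ΣO = 2.76412.
Al apfu = 0.36210 × 2.76412 = 1.001.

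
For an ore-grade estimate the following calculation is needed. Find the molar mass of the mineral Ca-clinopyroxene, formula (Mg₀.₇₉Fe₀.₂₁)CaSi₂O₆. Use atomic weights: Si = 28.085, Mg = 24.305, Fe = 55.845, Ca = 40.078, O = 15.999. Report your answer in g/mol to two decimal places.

The formula mass is the sum 0.79(24.305) + 0.21(55.845) + 1(40.078) + 2(28.085) + 6(15.999).

223.17 g/mol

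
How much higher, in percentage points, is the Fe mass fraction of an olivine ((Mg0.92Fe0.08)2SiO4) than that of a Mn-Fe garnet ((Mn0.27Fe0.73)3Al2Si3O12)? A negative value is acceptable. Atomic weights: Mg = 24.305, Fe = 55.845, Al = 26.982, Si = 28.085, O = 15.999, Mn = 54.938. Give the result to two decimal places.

-18.48 percentage points

First mineral: 8.935 g Fe in 145.737 g formula = 6.13 wt% Fe.
Second mineral: 122.301 g Fe in 497.007 g formula = 24.61 wt% Fe.
6.13% − 24.61% gives a difference of -18.48 percentage points.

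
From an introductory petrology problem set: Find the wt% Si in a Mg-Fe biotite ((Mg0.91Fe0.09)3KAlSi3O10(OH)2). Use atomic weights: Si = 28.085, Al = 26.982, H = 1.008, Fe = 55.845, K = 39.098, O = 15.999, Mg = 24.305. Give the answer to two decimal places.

19.79 wt%

M((Mg0.91Fe0.09)3KAlSi3O10(OH)2) = 425.770 g/mol.
Si contributes 3 × 28.085 = 84.255 g per mole.
84.255/425.770 = 0.1979 → 19.79%.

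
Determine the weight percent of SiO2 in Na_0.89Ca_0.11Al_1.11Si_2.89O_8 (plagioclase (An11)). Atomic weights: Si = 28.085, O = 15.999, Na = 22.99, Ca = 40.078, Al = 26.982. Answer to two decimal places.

65.78 wt%

Formula mass = 263.977 g/mol.
2.89 Si → 2.8900 mol SiO2 per formula unit; M(SiO2) = 60.083, so SiO2 mass = 173.640 g.
173.640/263.977 × 100 = 65.78 wt%.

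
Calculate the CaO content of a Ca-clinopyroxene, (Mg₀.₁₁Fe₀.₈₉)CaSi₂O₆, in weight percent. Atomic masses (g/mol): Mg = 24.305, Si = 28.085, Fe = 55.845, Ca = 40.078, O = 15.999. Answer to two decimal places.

M((Mg₀.₁₁Fe₀.₈₉)CaSi₂O₆) = 244.618 g/mol; M(CaO) = 56.077 g/mol.
Moles CaO per formula unit = 1 Ca ÷ 1 = 1.0000.
CaO fraction = (1.0000 × 56.077) / 244.618 = 56.077/244.618 = 0.2292.

22.92 wt%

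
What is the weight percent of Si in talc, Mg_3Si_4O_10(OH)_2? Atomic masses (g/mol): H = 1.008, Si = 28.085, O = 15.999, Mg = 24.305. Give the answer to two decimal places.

29.62 mass %

M(Mg_3Si_4O_10(OH)_2) = 379.259 g/mol.
Si contributes 4 × 28.085 = 112.340 g per mole.
112.340/379.259 = 0.2962 → 29.62%.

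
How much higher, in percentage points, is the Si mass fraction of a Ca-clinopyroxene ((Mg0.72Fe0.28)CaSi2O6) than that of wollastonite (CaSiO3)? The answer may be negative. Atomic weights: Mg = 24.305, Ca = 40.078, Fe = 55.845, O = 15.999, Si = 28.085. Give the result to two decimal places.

M((Mg0.72Fe0.28)CaSi2O6) = 225.378 g/mol, so wt% Si = 56.170/225.378 × 100 = 24.92%.
M(CaSiO3) = 116.160 g/mol, so wt% Si = 28.085/116.160 × 100 = 24.18%.
24.92 − 24.18 = 0.74 pp.

0.74 percentage points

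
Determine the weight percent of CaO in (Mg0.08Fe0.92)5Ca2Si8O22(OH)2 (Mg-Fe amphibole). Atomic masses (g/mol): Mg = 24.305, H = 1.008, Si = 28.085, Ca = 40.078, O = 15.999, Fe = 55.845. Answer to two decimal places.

Formula mass = 957.437 g/mol.
2 Ca → 2.0000 mol CaO per formula unit; M(CaO) = 56.077, so CaO mass = 112.154 g.
112.154/957.437 × 100 = 11.71 wt%.

11.71 wt%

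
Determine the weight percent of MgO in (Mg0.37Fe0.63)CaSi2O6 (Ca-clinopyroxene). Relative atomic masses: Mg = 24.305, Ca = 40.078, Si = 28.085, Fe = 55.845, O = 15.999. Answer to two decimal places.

Molar mass of (Mg0.37Fe0.63)CaSi2O6 = 0.37·24.305 + 0.63·55.845 + 1·40.078 + 2·28.085 + 6·15.999 = 236.417 g/mol.
Each formula unit contains 0.37 Mg, equivalent to 0.37/1 = 0.3700 mol MgO.
M(MgO) = 1×24.305 + 1×15.999 = 40.304 g/mol.
Mass of MgO per formula unit = 0.3700 × 40.304 = 14.912 g.
MgO wt% = 14.912 / 236.417 × 100 = 6.31%.

6.31 wt%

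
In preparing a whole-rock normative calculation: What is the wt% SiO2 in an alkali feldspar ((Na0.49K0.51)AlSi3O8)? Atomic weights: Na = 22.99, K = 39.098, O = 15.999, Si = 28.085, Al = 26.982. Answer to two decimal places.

Formula mass = 270.434 g/mol.
3 Si → 3.0000 mol SiO2 per formula unit; M(SiO2) = 60.083, so SiO2 mass = 180.249 g.
180.249/270.434 × 100 = 66.65 wt%.

66.65 wt%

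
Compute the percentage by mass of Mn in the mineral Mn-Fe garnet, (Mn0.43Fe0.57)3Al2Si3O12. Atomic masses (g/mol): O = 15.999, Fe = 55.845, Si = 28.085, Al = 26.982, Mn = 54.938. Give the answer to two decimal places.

14.27 wt%

Molar mass of (Mn0.43Fe0.57)3Al2Si3O12: 1.29·54.938 + 1.71·55.845 + 2·26.982 + 3·28.085 + 12·15.999 = 496.572 g/mol.
Mass of Mn per formula unit: 1.29 × 54.938 = 70.870 g.
Weight fraction Mn = 70.870 / 496.572 = 0.1427.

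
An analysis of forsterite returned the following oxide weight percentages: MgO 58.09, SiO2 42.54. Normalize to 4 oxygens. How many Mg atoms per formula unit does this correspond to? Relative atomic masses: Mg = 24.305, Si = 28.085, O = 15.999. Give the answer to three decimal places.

2.018 Mg apfu

MgO: 58.09/40.304 = 1.44130 mol → 1.44130 mol Mg, 1.44130 mol O.
SiO2: 42.54/60.083 = 0.70802 mol → 0.70802 mol Si, 1.41604 mol O.
Total oxygen = 2.85734 mol. Normalization factor = 4/2.85734 = 1.39990.
Mg per 4 O = 1.44130 × 1.39990 = 2.018.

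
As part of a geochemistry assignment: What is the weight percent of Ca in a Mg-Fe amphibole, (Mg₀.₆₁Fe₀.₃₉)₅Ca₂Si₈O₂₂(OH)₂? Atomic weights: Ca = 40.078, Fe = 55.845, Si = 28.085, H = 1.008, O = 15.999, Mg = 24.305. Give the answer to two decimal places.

Molar mass of (Mg₀.₆₁Fe₀.₃₉)₅Ca₂Si₈O₂₂(OH)₂: 3.05*24.305 + 1.95*55.845 + 2*40.078 + 8*28.085 + 24*15.999 + 2*1.008 = 873.856 g/mol.
Mass of Ca per formula unit: 2 × 40.078 = 80.156 g.
Weight fraction Ca = 80.156 / 873.856 = 0.0917.

9.17 weight percent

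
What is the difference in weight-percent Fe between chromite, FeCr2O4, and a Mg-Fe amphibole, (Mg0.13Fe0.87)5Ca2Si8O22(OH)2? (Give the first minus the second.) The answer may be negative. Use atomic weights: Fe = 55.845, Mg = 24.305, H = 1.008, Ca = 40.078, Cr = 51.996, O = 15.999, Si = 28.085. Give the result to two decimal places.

M(FeCr2O4) = 223.833 g/mol, so wt% Fe = 55.845/223.833 × 100 = 24.95%.
M((Mg0.13Fe0.87)5Ca2Si8O22(OH)2) = 949.552 g/mol, so wt% Fe = 242.926/949.552 × 100 = 25.58%.
24.95 − 25.58 = -0.63 pp.

-0.63 percentage points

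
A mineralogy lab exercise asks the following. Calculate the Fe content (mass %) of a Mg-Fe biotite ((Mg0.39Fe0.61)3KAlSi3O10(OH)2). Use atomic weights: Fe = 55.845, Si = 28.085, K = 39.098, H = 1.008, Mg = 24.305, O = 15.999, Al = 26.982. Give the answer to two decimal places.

Formula mass = 1.17×24.305 + 1.83×55.845 + 1×39.098 + 1×26.982 + 3×28.085 + 12×15.999 + 2×1.008 = 474.972 g/mol, of which 102.196 g is Fe.
So Fe makes up 102.196/474.972 = 0.2152 of the mass, i.e. 21.52%.

21.52 mass %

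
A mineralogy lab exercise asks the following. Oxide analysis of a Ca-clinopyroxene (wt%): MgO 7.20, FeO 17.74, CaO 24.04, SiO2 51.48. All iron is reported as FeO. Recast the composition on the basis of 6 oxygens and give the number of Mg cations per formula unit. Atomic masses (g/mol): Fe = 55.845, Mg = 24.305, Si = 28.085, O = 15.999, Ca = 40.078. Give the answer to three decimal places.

0.417 Mg apfu

7.20 wt% MgO ÷ 40.304 g/mol = 0.17864 mol, giving 0.17864 Mg and 0.17864 O.
17.74 wt% FeO ÷ 71.844 g/mol = 0.24692 mol, giving 0.24692 Fe and 0.24692 O.
24.04 wt% CaO ÷ 56.077 g/mol = 0.42870 mol, giving 0.42870 Ca and 0.42870 O.
51.48 wt% SiO2 ÷ 60.083 g/mol = 0.85681 mol, giving 0.85681 Si and 1.71362 O.
Oxygen sums to 2.56788; scaling by 6/2.56788 = 2.33656 puts the formula on 6 O.
Mg: 0.17864 × 2.33656 = 0.417 atoms per formula unit.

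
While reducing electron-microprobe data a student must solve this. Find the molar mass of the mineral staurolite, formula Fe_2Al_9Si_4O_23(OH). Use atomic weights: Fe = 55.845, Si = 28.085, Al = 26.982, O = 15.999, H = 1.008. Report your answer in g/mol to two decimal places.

The formula mass is the sum 2*55.845 + 9*26.982 + 4*28.085 + 24*15.999 + 1*1.008.

851.85 g/mol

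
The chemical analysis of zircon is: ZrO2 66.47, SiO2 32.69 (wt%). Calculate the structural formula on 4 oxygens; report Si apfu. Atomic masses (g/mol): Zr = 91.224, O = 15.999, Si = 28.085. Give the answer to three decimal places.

1.004 Si apfu

ZrO2: 66.47/123.222 = 0.53943 mol → 0.53943 mol Zr, 1.07886 mol O.
SiO2: 32.69/60.083 = 0.54408 mol → 0.54408 mol Si, 1.08816 mol O.
Total oxygen = 2.16702 mol. Normalization factor = 4/2.16702 = 1.84585.
Si per 4 O = 0.54408 × 1.84585 = 1.004.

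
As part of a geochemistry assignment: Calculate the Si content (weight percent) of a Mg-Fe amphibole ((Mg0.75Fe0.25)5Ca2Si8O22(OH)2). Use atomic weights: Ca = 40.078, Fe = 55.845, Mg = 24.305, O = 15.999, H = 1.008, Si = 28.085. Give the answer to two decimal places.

26.38 weight percent

Formula mass = 3.75·24.305 + 1.25·55.845 + 2·40.078 + 8·28.085 + 24·15.999 + 2·1.008 = 851.778 g/mol, of which 224.680 g is Si.
So Si makes up 224.680/851.778 = 0.2638 of the mass, i.e. 26.38%.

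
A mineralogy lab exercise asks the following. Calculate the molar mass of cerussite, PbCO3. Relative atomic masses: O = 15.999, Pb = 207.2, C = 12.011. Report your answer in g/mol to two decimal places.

Pb: 1 × 207.2 = 207.2000
C: 1 × 12.011 = 12.0110
O: 3 × 15.999 = 47.9970
Summing the contributions gives the formula mass.

267.21 g/mol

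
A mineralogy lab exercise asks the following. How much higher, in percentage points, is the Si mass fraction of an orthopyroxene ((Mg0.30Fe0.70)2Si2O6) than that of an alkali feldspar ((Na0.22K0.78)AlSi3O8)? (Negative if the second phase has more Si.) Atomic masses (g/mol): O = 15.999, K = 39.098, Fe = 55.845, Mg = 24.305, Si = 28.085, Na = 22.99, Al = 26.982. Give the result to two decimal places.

First mineral: 56.170 g Si in 244.930 g formula = 22.93 wt% Si.
Second mineral: 84.255 g Si in 274.783 g formula = 30.66 wt% Si.
22.93% − 30.66% gives a difference of -7.73 percentage points.

-7.73 percentage points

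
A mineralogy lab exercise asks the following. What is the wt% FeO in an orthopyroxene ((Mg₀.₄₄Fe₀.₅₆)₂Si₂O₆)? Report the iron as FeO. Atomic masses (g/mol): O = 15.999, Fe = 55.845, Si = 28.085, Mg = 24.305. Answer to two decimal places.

M((Mg₀.₄₄Fe₀.₅₆)₂Si₂O₆) = 236.099 g/mol; M(FeO) = 71.844 g/mol.
Moles FeO per formula unit = 1.12 Fe ÷ 1 = 1.1200.
FeO fraction = (1.1200 × 71.844) / 236.099 = 80.465/236.099 = 0.3408.

34.08 wt%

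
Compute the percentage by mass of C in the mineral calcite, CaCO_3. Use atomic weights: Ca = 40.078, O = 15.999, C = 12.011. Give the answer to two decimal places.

M(CaCO_3) = 100.086 g/mol.
C contributes 1 × 12.011 = 12.011 g per mole.
12.011/100.086 = 0.1200 → 12.00%.

12.00 wt%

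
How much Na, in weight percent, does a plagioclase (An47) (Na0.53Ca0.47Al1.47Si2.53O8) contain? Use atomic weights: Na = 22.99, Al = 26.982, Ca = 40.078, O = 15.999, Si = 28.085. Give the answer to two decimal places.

4.52 weight percent

M(Na0.53Ca0.47Al1.47Si2.53O8) = 269.732 g/mol.
Na contributes 0.53 × 22.99 = 12.185 g per mole.
12.185/269.732 = 0.0452 → 4.52%.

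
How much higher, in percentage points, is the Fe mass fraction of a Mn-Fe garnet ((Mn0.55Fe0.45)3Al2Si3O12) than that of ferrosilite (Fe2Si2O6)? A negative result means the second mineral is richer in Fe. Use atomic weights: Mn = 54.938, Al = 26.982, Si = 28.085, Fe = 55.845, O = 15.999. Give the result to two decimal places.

-27.14 percentage points

M((Mn0.55Fe0.45)3Al2Si3O12) = 496.245 g/mol, so wt% Fe = 75.391/496.245 × 100 = 15.19%.
M(Fe2Si2O6) = 263.854 g/mol, so wt% Fe = 111.690/263.854 × 100 = 42.33%.
15.19 − 42.33 = -27.14 pp.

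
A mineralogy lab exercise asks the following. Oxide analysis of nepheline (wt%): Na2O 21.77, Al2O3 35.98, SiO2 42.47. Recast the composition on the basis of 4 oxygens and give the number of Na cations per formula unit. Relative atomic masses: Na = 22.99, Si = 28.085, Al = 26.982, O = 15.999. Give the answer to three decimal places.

Na2O (M=61.979): mol = 0.35125; Na = 0.70250, O = 0.35125.
Al2O3 (M=101.961): mol = 0.35288; Al = 0.70576, O = 1.05864.
SiO2 (M=60.083): mol = 0.70686; Si = 0.70686, O = 1.41372.
ΣO = 2.82361; factor = 4/ΣO = 1.41663.
Na apfu = 0.70250 × 1.41663 = 0.995.

0.995 Na apfu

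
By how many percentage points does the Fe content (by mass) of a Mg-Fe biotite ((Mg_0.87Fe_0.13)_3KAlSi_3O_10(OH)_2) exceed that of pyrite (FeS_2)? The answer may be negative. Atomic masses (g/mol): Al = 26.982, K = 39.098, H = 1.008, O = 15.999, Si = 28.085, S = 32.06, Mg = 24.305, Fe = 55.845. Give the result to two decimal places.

-41.48 percentage points

First mineral: 21.780 g Fe in 429.555 g formula = 5.07 wt% Fe.
Second mineral: 55.845 g Fe in 119.965 g formula = 46.55 wt% Fe.
5.07% − 46.55% gives a difference of -41.48 percentage points.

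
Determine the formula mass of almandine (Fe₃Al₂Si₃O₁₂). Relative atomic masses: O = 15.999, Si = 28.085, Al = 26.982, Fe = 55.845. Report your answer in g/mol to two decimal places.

Fe: 3 × 55.845 = 167.5350
Al: 2 × 26.982 = 53.9640
Si: 3 × 28.085 = 84.2550
O: 12 × 15.999 = 191.9880
Summing the contributions gives the formula mass.

497.74 g/mol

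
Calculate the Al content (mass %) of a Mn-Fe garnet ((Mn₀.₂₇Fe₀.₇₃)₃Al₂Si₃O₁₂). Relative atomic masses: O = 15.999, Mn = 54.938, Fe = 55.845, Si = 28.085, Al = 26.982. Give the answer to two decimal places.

10.86 mass %

Formula mass = 0.81×54.938 + 2.19×55.845 + 2×26.982 + 3×28.085 + 12×15.999 = 497.007 g/mol, of which 53.964 g is Al.
So Al makes up 53.964/497.007 = 0.1086 of the mass, i.e. 10.86%.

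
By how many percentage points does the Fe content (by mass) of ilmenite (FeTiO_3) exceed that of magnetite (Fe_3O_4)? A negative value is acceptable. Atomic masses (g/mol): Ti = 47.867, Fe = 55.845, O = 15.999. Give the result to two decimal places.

First mineral: 55.845 g Fe in 151.709 g formula = 36.81 wt% Fe.
Second mineral: 167.535 g Fe in 231.531 g formula = 72.36 wt% Fe.
36.81% − 72.36% gives a difference of -35.55 percentage points.

-35.55 percentage points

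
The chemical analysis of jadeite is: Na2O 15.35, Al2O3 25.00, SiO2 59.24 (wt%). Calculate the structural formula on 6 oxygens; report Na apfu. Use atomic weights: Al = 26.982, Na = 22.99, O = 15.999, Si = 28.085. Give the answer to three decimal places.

Na2O (M=61.979): mol = 0.24766; Na = 0.49532, O = 0.24766.
Al2O3 (M=101.961): mol = 0.24519; Al = 0.49038, O = 0.73557.
SiO2 (M=60.083): mol = 0.98597; Si = 0.98597, O = 1.97194.
ΣO = 2.95517; factor = 6/ΣO = 2.03034.
Na apfu = 0.49532 × 2.03034 = 1.006.

1.006 Na apfu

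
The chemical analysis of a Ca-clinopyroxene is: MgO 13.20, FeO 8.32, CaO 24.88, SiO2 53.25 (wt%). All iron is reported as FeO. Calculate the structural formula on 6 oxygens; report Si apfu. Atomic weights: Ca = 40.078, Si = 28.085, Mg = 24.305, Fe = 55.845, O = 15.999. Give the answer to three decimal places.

MgO: 13.20/40.304 = 0.32751 mol → 0.32751 mol Mg, 0.32751 mol O.
FeO: 8.32/71.844 = 0.11581 mol → 0.11581 mol Fe, 0.11581 mol O.
CaO: 24.88/56.077 = 0.44368 mol → 0.44368 mol Ca, 0.44368 mol O.
SiO2: 53.25/60.083 = 0.88627 mol → 0.88627 mol Si, 1.77254 mol O.
Total oxygen = 2.65954 mol. Normalization factor = 6/2.65954 = 2.25603.
Si per 6 O = 0.88627 × 2.25603 = 1.999.

1.999 Si apfu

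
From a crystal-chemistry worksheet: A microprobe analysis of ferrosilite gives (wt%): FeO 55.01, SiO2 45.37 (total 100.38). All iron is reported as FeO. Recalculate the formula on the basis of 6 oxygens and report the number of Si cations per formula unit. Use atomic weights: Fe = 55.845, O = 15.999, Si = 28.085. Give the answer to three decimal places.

1.991 Si apfu

55.01 wt% FeO ÷ 71.844 g/mol = 0.76569 mol, giving 0.76569 Fe and 0.76569 O.
45.37 wt% SiO2 ÷ 60.083 g/mol = 0.75512 mol, giving 0.75512 Si and 1.51024 O.
Oxygen sums to 2.27593; scaling by 6/2.27593 = 2.63628 puts the formula on 6 O.
Si: 0.75512 × 2.63628 = 1.991 atoms per formula unit.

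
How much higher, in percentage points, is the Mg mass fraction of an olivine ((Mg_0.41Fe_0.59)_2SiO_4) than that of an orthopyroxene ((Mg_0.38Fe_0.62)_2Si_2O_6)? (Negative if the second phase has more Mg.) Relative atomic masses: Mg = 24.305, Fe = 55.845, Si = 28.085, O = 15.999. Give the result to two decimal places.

Mg in (Mg_0.41Fe_0.59)_2SiO_4: molar mass 177.908 g/mol; 0.82×24.305 = 19.930 g → 11.20 wt%.
Mg in (Mg_0.38Fe_0.62)_2Si_2O_6: molar mass 239.884 g/mol; 0.76×24.305 = 18.472 g → 7.70 wt%.
Difference = 11.20 − 7.70 = 3.50 percentage points.

3.50 percentage points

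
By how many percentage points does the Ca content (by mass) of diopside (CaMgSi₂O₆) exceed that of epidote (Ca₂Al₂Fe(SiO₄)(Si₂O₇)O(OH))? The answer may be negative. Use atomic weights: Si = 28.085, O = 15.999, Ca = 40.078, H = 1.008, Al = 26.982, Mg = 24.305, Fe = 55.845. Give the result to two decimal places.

1.92 percentage points

Ca in CaMgSi₂O₆: molar mass 216.547 g/mol; 1×40.078 = 40.078 g → 18.51 wt%.
Ca in Ca₂Al₂Fe(SiO₄)(Si₂O₇)O(OH): molar mass 483.215 g/mol; 2×40.078 = 80.156 g → 16.59 wt%.
Difference = 18.51 − 16.59 = 1.92 percentage points.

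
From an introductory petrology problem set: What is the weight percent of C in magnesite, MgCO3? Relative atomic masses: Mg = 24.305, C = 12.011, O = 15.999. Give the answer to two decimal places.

M(MgCO3) = 84.313 g/mol.
C contributes 1 × 12.011 = 12.011 g per mole.
12.011/84.313 = 0.1425 → 14.25%.

14.25 wt%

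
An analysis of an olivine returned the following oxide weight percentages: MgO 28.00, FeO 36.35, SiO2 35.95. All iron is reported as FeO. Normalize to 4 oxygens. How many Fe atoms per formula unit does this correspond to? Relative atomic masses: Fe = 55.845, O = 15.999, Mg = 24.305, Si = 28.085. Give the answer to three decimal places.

0.844 Fe apfu

28.00 wt% MgO ÷ 40.304 g/mol = 0.69472 mol, giving 0.69472 Mg and 0.69472 O.
36.35 wt% FeO ÷ 71.844 g/mol = 0.50596 mol, giving 0.50596 Fe and 0.50596 O.
35.95 wt% SiO2 ÷ 60.083 g/mol = 0.59834 mol, giving 0.59834 Si and 1.19668 O.
Oxygen sums to 2.39736; scaling by 4/2.39736 = 1.66850 puts the formula on 4 O.
Fe: 0.50596 × 1.66850 = 0.844 atoms per formula unit.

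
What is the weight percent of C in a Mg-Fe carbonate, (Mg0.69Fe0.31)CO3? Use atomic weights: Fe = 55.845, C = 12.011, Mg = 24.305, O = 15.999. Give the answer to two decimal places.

12.77 wt%

Formula mass = 0.69·24.305 + 0.31·55.845 + 1·12.011 + 3·15.999 = 94.090 g/mol, of which 12.011 g is C.
So C makes up 12.011/94.090 = 0.1277 of the mass, i.e. 12.77%.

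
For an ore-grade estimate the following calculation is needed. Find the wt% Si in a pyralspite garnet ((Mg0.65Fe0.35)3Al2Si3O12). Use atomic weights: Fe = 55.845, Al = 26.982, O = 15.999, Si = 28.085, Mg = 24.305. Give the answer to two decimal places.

19.31 wt%

Formula mass = 1.95·24.305 + 1.05·55.845 + 2·26.982 + 3·28.085 + 12·15.999 = 436.239 g/mol, of which 84.255 g is Si.
So Si makes up 84.255/436.239 = 0.1931 of the mass, i.e. 19.31%.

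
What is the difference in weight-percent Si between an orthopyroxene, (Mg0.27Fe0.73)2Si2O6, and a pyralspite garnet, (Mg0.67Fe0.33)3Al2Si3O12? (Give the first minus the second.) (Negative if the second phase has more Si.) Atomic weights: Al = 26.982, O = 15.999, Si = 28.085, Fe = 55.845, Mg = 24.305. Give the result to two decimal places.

3.36 percentage points

M((Mg0.27Fe0.73)2Si2O6) = 246.822 g/mol, so wt% Si = 56.170/246.822 × 100 = 22.76%.
M((Mg0.67Fe0.33)3Al2Si3O12) = 434.347 g/mol, so wt% Si = 84.255/434.347 × 100 = 19.40%.
22.76 − 19.40 = 3.36 pp.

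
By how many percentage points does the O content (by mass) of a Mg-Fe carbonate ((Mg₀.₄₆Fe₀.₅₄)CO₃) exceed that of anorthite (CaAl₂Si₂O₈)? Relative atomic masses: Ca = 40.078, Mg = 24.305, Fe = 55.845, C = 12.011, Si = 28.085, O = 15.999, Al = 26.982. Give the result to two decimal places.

1.35 percentage points

O in (Mg₀.₄₆Fe₀.₅₄)CO₃: molar mass 101.345 g/mol; 3×15.999 = 47.997 g → 47.36 wt%.
O in CaAl₂Si₂O₈: molar mass 278.204 g/mol; 8×15.999 = 127.992 g → 46.01 wt%.
Difference = 47.36 − 46.01 = 1.35 percentage points.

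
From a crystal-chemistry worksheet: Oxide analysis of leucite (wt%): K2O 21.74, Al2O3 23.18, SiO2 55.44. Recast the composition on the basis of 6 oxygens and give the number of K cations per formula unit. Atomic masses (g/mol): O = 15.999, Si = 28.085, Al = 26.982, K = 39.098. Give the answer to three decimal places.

K2O (M=94.195): mol = 0.23080; K = 0.46160, O = 0.23080.
Al2O3 (M=101.961): mol = 0.22734; Al = 0.45468, O = 0.68202.
SiO2 (M=60.083): mol = 0.92272; Si = 0.92272, O = 1.84544.
ΣO = 2.75826; factor = 6/ΣO = 2.17528.
K apfu = 0.46160 × 2.17528 = 1.004.

1.004 K apfu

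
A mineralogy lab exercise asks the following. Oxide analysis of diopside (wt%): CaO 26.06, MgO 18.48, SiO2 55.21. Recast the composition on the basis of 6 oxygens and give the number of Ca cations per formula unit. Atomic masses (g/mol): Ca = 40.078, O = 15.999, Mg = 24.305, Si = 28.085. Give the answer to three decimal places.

1.010 Ca apfu

CaO (M=56.077): mol = 0.46472; Ca = 0.46472, O = 0.46472.
MgO (M=40.304): mol = 0.45852; Mg = 0.45852, O = 0.45852.
SiO2 (M=60.083): mol = 0.91890; Si = 0.91890, O = 1.83780.
ΣO = 2.76104; factor = 6/ΣO = 2.17309.
Ca apfu = 0.46472 × 2.17309 = 1.010.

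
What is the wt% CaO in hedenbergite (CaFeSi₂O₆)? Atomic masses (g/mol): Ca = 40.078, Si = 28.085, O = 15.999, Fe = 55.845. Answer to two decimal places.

Formula mass = 248.087 g/mol.
1 Ca → 1.0000 mol CaO per formula unit; M(CaO) = 56.077, so CaO mass = 56.077 g.
56.077/248.087 × 100 = 22.60 wt%.

22.60 wt%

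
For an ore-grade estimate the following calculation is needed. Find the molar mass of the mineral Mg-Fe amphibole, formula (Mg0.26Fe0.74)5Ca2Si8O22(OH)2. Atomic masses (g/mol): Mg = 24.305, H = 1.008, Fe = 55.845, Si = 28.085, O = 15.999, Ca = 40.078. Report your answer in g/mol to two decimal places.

929.05 g/mol

The formula mass is the sum 1.30·24.305 + 3.70·55.845 + 2·40.078 + 8·28.085 + 24·15.999 + 2·1.008.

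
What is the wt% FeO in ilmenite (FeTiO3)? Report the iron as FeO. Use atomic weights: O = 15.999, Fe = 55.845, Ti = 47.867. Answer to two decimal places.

Molar mass of FeTiO3 = 1*55.845 + 1*47.867 + 3*15.999 = 151.709 g/mol.
Each formula unit contains 1 Fe, equivalent to 1/1 = 1.0000 mol FeO.
M(FeO) = 1×55.845 + 1×15.999 = 71.844 g/mol.
Mass of FeO per formula unit = 1.0000 × 71.844 = 71.844 g.
FeO wt% = 71.844 / 151.709 × 100 = 47.36%.

47.36 wt%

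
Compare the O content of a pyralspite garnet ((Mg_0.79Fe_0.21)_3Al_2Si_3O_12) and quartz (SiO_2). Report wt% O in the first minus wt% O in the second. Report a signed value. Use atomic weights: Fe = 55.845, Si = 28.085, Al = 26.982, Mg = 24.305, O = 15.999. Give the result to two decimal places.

-7.87 percentage points

O in (Mg_0.79Fe_0.21)_3Al_2Si_3O_12: molar mass 422.992 g/mol; 12×15.999 = 191.988 g → 45.39 wt%.
O in SiO_2: molar mass 60.083 g/mol; 2×15.999 = 31.998 g → 53.26 wt%.
Difference = 45.39 − 53.26 = -7.87 percentage points.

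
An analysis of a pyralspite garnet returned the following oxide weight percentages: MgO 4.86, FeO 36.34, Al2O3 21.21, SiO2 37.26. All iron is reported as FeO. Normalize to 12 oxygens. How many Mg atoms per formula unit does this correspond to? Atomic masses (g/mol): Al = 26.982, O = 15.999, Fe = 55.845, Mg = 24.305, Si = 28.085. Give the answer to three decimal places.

MgO: 4.86/40.304 = 0.12058 mol → 0.12058 mol Mg, 0.12058 mol O.
FeO: 36.34/71.844 = 0.50582 mol → 0.50582 mol Fe, 0.50582 mol O.
Al2O3: 21.21/101.961 = 0.20802 mol → 0.41604 mol Al, 0.62406 mol O.
SiO2: 37.26/60.083 = 0.62014 mol → 0.62014 mol Si, 1.24028 mol O.
Total oxygen = 2.49074 mol. Normalization factor = 12/2.49074 = 4.81785.
Mg per 12 O = 0.12058 × 4.81785 = 0.581.

0.581 Mg apfu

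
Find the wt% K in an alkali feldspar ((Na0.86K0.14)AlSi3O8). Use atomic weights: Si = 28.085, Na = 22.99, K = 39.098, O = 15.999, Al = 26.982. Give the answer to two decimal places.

2.07 mass %

Formula mass = 0.86×22.99 + 0.14×39.098 + 1×26.982 + 3×28.085 + 8×15.999 = 264.474 g/mol, of which 5.474 g is K.
So K makes up 5.474/264.474 = 0.0207 of the mass, i.e. 2.07%.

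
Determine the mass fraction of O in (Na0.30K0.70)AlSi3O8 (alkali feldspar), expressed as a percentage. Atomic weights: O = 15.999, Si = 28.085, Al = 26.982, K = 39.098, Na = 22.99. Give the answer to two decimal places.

Molar mass of (Na0.30K0.70)AlSi3O8: 0.30*22.99 + 0.70*39.098 + 1*26.982 + 3*28.085 + 8*15.999 = 273.495 g/mol.
Mass of O per formula unit: 8 × 15.999 = 127.992 g.
Weight fraction O = 127.992 / 273.495 = 0.4680.

46.80 wt%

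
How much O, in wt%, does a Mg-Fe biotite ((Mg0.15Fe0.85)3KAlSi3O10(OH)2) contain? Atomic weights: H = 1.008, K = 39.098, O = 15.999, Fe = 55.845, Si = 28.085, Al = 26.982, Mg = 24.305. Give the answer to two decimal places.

Formula mass = 0.45*24.305 + 2.55*55.845 + 1*39.098 + 1*26.982 + 3*28.085 + 12*15.999 + 2*1.008 = 497.681 g/mol, of which 191.988 g is O.
So O makes up 191.988/497.681 = 0.3858 of the mass, i.e. 38.58%.

38.58 wt%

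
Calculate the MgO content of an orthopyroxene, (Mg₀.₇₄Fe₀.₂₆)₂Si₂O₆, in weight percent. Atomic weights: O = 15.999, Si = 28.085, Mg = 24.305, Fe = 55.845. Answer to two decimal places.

27.47 wt%

Molar mass of (Mg₀.₇₄Fe₀.₂₆)₂Si₂O₆ = 1.48*24.305 + 0.52*55.845 + 2*28.085 + 6*15.999 = 217.175 g/mol.
Each formula unit contains 1.48 Mg, equivalent to 1.48/1 = 1.4800 mol MgO.
M(MgO) = 1×24.305 + 1×15.999 = 40.304 g/mol.
Mass of MgO per formula unit = 1.4800 × 40.304 = 59.650 g.
MgO wt% = 59.650 / 217.175 × 100 = 27.47%.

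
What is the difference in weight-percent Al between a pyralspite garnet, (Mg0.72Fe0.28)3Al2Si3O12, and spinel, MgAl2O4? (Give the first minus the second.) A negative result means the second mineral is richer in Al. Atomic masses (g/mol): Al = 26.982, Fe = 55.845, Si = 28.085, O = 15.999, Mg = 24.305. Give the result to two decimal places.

M((Mg0.72Fe0.28)3Al2Si3O12) = 429.616 g/mol, so wt% Al = 53.964/429.616 × 100 = 12.56%.
M(MgAl2O4) = 142.265 g/mol, so wt% Al = 53.964/142.265 × 100 = 37.93%.
12.56 − 37.93 = -25.37 pp.

-25.37 percentage points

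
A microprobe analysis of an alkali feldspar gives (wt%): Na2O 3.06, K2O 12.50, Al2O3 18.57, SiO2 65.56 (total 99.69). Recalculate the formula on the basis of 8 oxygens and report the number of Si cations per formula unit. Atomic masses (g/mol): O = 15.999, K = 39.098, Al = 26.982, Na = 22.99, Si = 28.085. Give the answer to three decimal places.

Na2O (M=61.979): mol = 0.04937; Na = 0.09874, O = 0.04937.
K2O (M=94.195): mol = 0.13270; K = 0.26540, O = 0.13270.
Al2O3 (M=101.961): mol = 0.18213; Al = 0.36426, O = 0.54639.
SiO2 (M=60.083): mol = 1.09116; Si = 1.09116, O = 2.18232.
ΣO = 2.91078; factor = 8/ΣO = 2.74840.
Si apfu = 1.09116 × 2.74840 = 2.999.

2.999 Si apfu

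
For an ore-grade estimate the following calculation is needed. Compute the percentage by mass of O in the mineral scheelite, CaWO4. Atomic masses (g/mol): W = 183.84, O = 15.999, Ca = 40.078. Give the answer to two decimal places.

Formula mass = 1*40.078 + 1*183.84 + 4*15.999 = 287.914 g/mol, of which 63.996 g is O.
So O makes up 63.996/287.914 = 0.2223 of the mass, i.e. 22.23%.

22.23 mass %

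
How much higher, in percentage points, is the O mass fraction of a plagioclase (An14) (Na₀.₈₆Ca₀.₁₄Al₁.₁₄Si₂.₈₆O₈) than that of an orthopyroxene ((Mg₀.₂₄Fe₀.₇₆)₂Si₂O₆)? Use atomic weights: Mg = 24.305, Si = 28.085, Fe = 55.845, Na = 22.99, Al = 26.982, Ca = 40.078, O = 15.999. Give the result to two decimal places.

9.80 percentage points

M(Na₀.₈₆Ca₀.₁₄Al₁.₁₄Si₂.₈₆O₈) = 264.457 g/mol, so wt% O = 127.992/264.457 × 100 = 48.40%.
M((Mg₀.₂₄Fe₀.₇₆)₂Si₂O₆) = 248.715 g/mol, so wt% O = 95.994/248.715 × 100 = 38.60%.
48.40 − 38.60 = 9.80 pp.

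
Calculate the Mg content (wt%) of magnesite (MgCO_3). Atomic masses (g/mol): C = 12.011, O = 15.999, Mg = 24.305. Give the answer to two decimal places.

28.83 wt%

Formula mass = 1*24.305 + 1*12.011 + 3*15.999 = 84.313 g/mol, of which 24.305 g is Mg.
So Mg makes up 24.305/84.313 = 0.2883 of the mass, i.e. 28.83%.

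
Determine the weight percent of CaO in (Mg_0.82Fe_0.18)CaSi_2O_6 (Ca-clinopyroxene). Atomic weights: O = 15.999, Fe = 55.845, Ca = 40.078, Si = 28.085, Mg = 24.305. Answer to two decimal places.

25.23 wt%

Molar mass of (Mg_0.82Fe_0.18)CaSi_2O_6 = 0.82×24.305 + 0.18×55.845 + 1×40.078 + 2×28.085 + 6×15.999 = 222.224 g/mol.
Each formula unit contains 1 Ca, equivalent to 1/1 = 1.0000 mol CaO.
M(CaO) = 1×40.078 + 1×15.999 = 56.077 g/mol.
Mass of CaO per formula unit = 1.0000 × 56.077 = 56.077 g.
CaO wt% = 56.077 / 222.224 × 100 = 25.23%.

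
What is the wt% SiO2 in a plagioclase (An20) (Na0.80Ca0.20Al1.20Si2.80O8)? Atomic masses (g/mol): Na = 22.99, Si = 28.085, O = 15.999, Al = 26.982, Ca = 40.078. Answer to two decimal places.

63.38 wt%

Molar mass of Na0.80Ca0.20Al1.20Si2.80O8 = 0.80×22.99 + 0.20×40.078 + 1.20×26.982 + 2.80×28.085 + 8×15.999 = 265.416 g/mol.
Each formula unit contains 2.80 Si, equivalent to 2.80/1 = 2.8000 mol SiO2.
M(SiO2) = 1×28.085 + 2×15.999 = 60.083 g/mol.
Mass of SiO2 per formula unit = 2.8000 × 60.083 = 168.232 g.
SiO2 wt% = 168.232 / 265.416 × 100 = 63.38%.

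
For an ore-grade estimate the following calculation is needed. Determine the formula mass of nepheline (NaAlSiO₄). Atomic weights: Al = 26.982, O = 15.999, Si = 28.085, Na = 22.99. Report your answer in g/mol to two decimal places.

142.05 g/mol

Na: 1 × 22.99 = 22.9900
Al: 1 × 26.982 = 26.9820
Si: 1 × 28.085 = 28.0850
O: 4 × 15.999 = 63.9960
Summing the contributions gives the formula mass.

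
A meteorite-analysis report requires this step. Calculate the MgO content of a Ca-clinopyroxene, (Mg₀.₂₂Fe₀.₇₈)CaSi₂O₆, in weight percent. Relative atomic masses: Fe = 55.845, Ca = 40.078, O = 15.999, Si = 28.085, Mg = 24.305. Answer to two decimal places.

Molar mass of (Mg₀.₂₂Fe₀.₇₈)CaSi₂O₆ = 0.22×24.305 + 0.78×55.845 + 1×40.078 + 2×28.085 + 6×15.999 = 241.148 g/mol.
Each formula unit contains 0.22 Mg, equivalent to 0.22/1 = 0.2200 mol MgO.
M(MgO) = 1×24.305 + 1×15.999 = 40.304 g/mol.
Mass of MgO per formula unit = 0.2200 × 40.304 = 8.867 g.
MgO wt% = 8.867 / 241.148 × 100 = 3.68%.

3.68 wt%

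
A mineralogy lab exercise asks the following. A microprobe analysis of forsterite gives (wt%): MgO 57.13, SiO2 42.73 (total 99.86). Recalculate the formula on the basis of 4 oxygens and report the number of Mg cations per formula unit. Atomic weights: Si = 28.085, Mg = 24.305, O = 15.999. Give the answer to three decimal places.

1.997 Mg apfu

57.13 wt% MgO ÷ 40.304 g/mol = 1.41748 mol, giving 1.41748 Mg and 1.41748 O.
42.73 wt% SiO2 ÷ 60.083 g/mol = 0.71118 mol, giving 0.71118 Si and 1.42236 O.
Oxygen sums to 2.83984; scaling by 4/2.83984 = 1.40853 puts the formula on 4 O.
Mg: 1.41748 × 1.40853 = 1.997 atoms per formula unit.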